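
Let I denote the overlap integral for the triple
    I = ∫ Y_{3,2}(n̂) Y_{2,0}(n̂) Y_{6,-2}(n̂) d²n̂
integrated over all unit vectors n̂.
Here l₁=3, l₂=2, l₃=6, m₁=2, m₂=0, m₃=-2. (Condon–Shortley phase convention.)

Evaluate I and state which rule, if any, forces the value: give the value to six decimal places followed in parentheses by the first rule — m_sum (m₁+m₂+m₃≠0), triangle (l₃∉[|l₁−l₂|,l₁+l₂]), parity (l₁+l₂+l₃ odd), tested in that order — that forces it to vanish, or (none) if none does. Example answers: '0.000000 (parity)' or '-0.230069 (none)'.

0.000000 (triangle)

|3−2|≤6≤3+2 violated ⇒ I = 0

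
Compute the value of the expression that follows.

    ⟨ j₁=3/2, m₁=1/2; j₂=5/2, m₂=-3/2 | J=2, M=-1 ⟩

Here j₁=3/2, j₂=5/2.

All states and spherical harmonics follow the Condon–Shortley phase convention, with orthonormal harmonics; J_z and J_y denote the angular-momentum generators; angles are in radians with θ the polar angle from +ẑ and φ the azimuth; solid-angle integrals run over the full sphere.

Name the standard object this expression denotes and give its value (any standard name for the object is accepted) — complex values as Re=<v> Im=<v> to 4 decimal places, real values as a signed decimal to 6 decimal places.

This is a Clebsch–Gordan (vector-coupling) coefficient.
√[5·2!1!3!/7! · 2!1!1!4!1!3!] = √(24/7)
  +(−1)^0/∏(0,2,1,1,0,2)! = 1/4  (running 1/4)
  +(−1)^1/∏(1,1,0,0,1,3)! = -1/6  (running 1/12)
⟨..|..⟩ = √(24/7)·(1/12) = +0.154303

Clebsch–Gordan coefficient, +√(1/42) ≈ +0.154303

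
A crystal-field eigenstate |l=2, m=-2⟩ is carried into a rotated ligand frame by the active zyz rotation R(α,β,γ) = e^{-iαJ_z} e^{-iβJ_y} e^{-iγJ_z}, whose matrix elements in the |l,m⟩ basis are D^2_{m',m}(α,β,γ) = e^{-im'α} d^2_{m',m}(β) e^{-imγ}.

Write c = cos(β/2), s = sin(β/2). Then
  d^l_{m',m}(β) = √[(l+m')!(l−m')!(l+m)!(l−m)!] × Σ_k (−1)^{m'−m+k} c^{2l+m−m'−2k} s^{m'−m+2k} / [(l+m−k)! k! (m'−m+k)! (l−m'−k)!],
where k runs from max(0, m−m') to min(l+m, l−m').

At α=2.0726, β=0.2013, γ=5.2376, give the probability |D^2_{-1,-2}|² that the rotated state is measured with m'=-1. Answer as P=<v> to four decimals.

P=0.0392

Split into d^2_{-1,-2}(β=0.2013) × two z-phases.
With c≡cos(β/2)=0.994939 and s≡sin(β/2)=0.100480, N=[1·6·1·24]^{1/2}=12.000000
k∈{0} keeps every argument non-negative
  k=0: (−1)^1·12.0000/(6)·0.9949^3·0.1005^1 = -0.197925
d^2_{-1,-2}(0.2013) = -0.197925
|D^2_{-1,-2}|² = |d^2_{-1,-2}(β)|² = (-0.197925)² = 0.039174 (the z-rotation phases have unit modulus)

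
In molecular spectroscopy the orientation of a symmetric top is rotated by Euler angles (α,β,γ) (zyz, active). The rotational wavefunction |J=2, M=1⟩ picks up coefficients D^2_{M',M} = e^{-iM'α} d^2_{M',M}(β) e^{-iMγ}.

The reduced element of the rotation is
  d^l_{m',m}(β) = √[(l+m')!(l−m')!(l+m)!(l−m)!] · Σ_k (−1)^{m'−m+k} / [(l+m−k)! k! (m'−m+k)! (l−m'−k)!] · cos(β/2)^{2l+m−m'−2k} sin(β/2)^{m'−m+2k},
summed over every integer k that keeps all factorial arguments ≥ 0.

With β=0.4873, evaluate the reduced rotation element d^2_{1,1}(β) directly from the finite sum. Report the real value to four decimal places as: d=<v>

d=0.7225

d^2_{1,1}(β=0.4873) via the finite sum:
With c≡cos(β/2)=0.970464 and s≡sin(β/2)=0.241246, N=[6·1·6·1]^{1/2}=6.000000
k∈{0,1} keeps every argument non-negative
  k=0: (−1)^0·6.0000/(6)·0.9705^4·0.2412^0 = +0.886988
  k=1: (−1)^1·6.0000/(2)·0.9705^2·0.2412^2 = -0.164438
d^2_{1,1}(0.4873) = +0.886988 -0.164438 = +0.722550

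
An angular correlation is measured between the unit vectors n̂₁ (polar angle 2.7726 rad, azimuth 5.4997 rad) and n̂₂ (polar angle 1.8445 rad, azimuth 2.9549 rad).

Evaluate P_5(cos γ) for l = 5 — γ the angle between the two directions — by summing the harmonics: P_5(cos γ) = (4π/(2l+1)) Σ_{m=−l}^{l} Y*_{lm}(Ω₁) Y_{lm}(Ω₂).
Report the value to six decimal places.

-0.065471

Term-by-term m-sum for l=5 (normalisation 4π/11 = 1.142397):
  [-5]  conj(Y_{5,-5})(Ω₁) = -0.00202 + 0.00198j ; Y_{5,-5}(Ω₂) = -0.22847 - 0.30857j ; Δ = 0.00107 + 0.00017j
  [-4]  conj(Y_{5,-4})(Ω₁) = 0.02317 + 0.00018j ; Y_{5,-4}(Ω₂) = -0.25016 - 0.23154j ; Δ = -0.00575 - 0.00541j
  [-3]  conj(Y_{5,-3})(Ω₁) = -0.07793 - 0.07883j ; Y_{5,-3}(Ω₂) = 0.08957 + 0.05617j ; Δ = -0.00255 - 0.01144j
  [-2]  conj(Y_{5,-2})(Ω₁) = -0.00127 + 0.33101j ; Y_{5,-2}(Ω₂) = 0.30871 + 0.12094j ; Δ = -0.04042 + 0.10203j
  [-1]  conj(Y_{5,-1})(Ω₁) = 0.38570 - 0.38423j ; Y_{5,-1}(Ω₂) = -0.02704 - 0.00511j ; Δ = -0.01239 + 0.00842j
  [+0]  conj(Y_{5,0})(Ω₁) = -0.19430 + 0.00000j ; Y_{5,0}(Ω₂) = -0.32313 + 0.00000j ; Δ = 0.06278 + 0.00000j
  [+1]  conj(Y_{5,1})(Ω₁) = -0.38570 - 0.38423j ; Y_{5,1}(Ω₂) = 0.02704 - 0.00511j ; Δ = -0.01239 - 0.00842j
  [+2]  conj(Y_{5,2})(Ω₁) = -0.00127 - 0.33101j ; Y_{5,2}(Ω₂) = 0.30871 - 0.12094j ; Δ = -0.04042 - 0.10203j
  [+3]  conj(Y_{5,3})(Ω₁) = 0.07793 - 0.07883j ; Y_{5,3}(Ω₂) = -0.08957 + 0.05617j ; Δ = -0.00255 + 0.01144j
  [+4]  conj(Y_{5,4})(Ω₁) = 0.02317 - 0.00018j ; Y_{5,4}(Ω₂) = -0.25016 + 0.23154j ; Δ = -0.00575 + 0.00541j
  [+5]  conj(Y_{5,5})(Ω₁) = 0.00202 + 0.00198j ; Y_{5,5}(Ω₂) = 0.22847 - 0.30857j ; Δ = 0.00107 - 0.00017j
Σ over m = -0.05731 - 0.00000j; ×(4π/11) → -0.06547 - 0.00000j. Real part: -0.065471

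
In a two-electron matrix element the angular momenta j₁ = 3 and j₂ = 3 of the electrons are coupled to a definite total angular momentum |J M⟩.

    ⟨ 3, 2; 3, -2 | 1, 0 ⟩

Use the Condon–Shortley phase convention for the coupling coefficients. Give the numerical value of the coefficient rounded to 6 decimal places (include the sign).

j₁+j₂−J=5  J+j₁−j₂=1  J−j₁+j₂=1  j₁+j₂+J+1=8
(j₁±m₁, j₂±m₂, J±M) = (5,1,1,5,1,1)
P² = 900/7
sum k=0..1:
  [0] +1/120 = 1/120
  [1] −1/24 = -1/24
S = -1/30
C² = P²·S² = 1/7 ; C = -0.377964

-0.377964  (= −√(1/7))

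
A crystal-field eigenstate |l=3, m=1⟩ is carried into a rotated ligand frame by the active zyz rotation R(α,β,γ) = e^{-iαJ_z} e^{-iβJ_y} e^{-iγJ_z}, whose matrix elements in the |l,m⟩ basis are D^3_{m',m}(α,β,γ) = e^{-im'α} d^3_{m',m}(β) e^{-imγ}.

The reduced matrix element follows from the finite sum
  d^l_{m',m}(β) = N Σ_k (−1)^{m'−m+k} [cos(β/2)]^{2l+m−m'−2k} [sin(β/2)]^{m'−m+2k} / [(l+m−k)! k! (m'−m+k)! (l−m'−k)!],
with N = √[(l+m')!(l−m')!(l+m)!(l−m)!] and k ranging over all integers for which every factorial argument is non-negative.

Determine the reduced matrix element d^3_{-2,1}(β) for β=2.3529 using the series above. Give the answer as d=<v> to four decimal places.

d=-0.5327

d^3_{-2,1}(β=2.3529) via the finite sum:
c=cos(2.352900/2)=0.384205, s=sin(2.352900/2)=0.923248; N=√[1·120·24·2]=75.894664
k∈{3,4} keeps every argument non-negative
  k=3: (−1)^0·75.8947/(12)·0.3842^3·0.9232^3 = +0.282276
  k=4: (−1)^1·75.8947/(24)·0.3842^1·0.9232^5 = -0.814994
d^3_{-2,1}(2.3529) = +0.282276 -0.814994 = -0.532718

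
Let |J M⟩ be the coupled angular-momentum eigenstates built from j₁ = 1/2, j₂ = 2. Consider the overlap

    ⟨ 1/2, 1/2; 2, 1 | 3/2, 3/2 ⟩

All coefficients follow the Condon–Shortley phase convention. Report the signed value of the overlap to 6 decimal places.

+0.447214  (= +√(1/5))

triangle: 1!·0!·3!/5! = 6/120
(j±m)!: 1!·0!·3!·1!·3!·0! = 36
prefactor² = (2J+1)·Δ·N² = 36/5
  k=0: +1/(0!·1!·0!·3!·0!·0!) = 1/6
Σ = 1/6  ⇒  CG² = 36/5·(1/6)² = 1/5
CG = +√(1/5) = +0.447214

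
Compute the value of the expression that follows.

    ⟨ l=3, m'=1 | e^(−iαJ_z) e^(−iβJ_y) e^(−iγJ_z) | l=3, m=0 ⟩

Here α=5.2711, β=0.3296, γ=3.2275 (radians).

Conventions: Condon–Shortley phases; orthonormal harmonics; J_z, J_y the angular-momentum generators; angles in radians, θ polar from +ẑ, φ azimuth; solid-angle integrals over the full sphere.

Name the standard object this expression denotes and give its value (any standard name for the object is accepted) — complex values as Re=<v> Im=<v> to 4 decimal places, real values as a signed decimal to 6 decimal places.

Wigner D-matrix element, Re=-0.2583 Im=-0.4131

This is a Wigner D-matrix element — the rotation-matrix element ⟨l m'| R(α,β,γ) |l m⟩ in the angular-momentum basis.
D^3_{1,0}(5.2711,0.3296,3.2275) = e^{-i·1·5.2711}·d^3_{1,0}(0.3296)·e^{-i·0·3.2275}. Compute d first:
With c≡cos(β/2)=0.986451 and s≡sin(β/2)=0.164055, N=[24·2·6·6]^{1/2}=41.569219
k∈{0,1,2} keeps every argument non-negative
  k=0: (−1)^1·41.5692/(12)·0.9865^5·0.1641^1 = -0.530833
  k=1: (−1)^2·41.5692/(4)·0.9865^3·0.1641^3 = +0.044046
  k=2: (−1)^3·41.5692/(12)·0.9865^1·0.1641^5 = -0.000406
d^3_{1,0}(0.3296) = -0.530833 +0.044046 -0.000406 = -0.487193
D = (+0.530094+0.847939i)·(-0.487193)·(+1.000000+0.000000i) = -0.258258-0.413110i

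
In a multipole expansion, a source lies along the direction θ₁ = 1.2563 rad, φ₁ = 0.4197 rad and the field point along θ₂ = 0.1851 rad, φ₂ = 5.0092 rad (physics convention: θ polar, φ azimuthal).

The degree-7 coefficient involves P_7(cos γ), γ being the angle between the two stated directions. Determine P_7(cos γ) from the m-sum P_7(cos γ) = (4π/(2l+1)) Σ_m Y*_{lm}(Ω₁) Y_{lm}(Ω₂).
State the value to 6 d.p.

-0.248065

Summing Y*_{l m}(θ₁,φ₁)·Y_{l m}(θ₂,φ₂) over m ∈ [−7, 7]; prefactor 4π/(2·7+1) = 0.837758:
  m=-7: Y*=-0.344384+0.071135i  Y=-0.000003+0.000002i  product +0.000001-0.000001i
  m=-6: Y*=-0.347502+0.249869i  Y=+0.000015+0.000070i  product -0.000023-0.000021i
  m=-5: Y*=-0.035055+0.060145i  Y=+0.000892+0.000078i  product -0.000036+0.000051i
  m=-4: Y*=+0.035140-0.324096i  Y=+0.002961-0.007337i  product -0.002274-0.001217i
  m=-3: Y*=-0.058533-0.181667i  Y=-0.038983-0.031548i  product -0.003449+0.008928i
  m=-2: Y*=+0.169067+0.188390i  Y=-0.182228+0.122970i  product -0.053975-0.013540i
  m=-1: Y*=+0.208650+0.093102i  Y=+0.172802+0.564996i  product -0.016547+0.133974i
  m=+0: Y*=-0.228704-0.000000i  Y=+0.627444+0.000000i  product -0.143499-0.000000i
  m=+1: Y*=-0.208650+0.093102i  Y=-0.172802+0.564996i  product -0.016547-0.133974i
  m=+2: Y*=+0.169067-0.188390i  Y=-0.182228-0.122970i  product -0.053975+0.013540i
  m=+3: Y*=+0.058533-0.181667i  Y=+0.038983-0.031548i  product -0.003449-0.008928i
  m=+4: Y*=+0.035140+0.324096i  Y=+0.002961+0.007337i  product -0.002274+0.001217i
  m=+5: Y*=+0.035055+0.060145i  Y=-0.000892+0.000078i  product -0.000036-0.000051i
  m=+6: Y*=-0.347502-0.249869i  Y=+0.000015-0.000070i  product -0.000023+0.000021i
  m=+7: Y*=+0.344384+0.071135i  Y=+0.000003+0.000002i  product +0.000001+0.000001i
Σ over m = -0.296106+0.000000i; ×(4π/15) → -0.248065+0.000000i. Real part: -0.248065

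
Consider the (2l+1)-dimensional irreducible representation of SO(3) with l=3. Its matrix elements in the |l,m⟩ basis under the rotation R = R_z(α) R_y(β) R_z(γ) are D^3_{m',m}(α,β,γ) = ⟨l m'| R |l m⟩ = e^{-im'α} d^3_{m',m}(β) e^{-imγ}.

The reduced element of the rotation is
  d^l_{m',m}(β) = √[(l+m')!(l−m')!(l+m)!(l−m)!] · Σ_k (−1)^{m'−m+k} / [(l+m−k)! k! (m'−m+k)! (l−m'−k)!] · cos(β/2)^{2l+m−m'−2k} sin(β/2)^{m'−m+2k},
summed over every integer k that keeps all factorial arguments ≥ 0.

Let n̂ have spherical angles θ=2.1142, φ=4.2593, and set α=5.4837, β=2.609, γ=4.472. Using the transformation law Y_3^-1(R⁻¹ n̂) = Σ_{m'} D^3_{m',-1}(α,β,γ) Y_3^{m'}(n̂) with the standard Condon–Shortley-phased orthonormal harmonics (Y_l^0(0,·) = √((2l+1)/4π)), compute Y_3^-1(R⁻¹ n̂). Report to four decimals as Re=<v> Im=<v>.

Need the full column D^3_{m',-1} for m'=−3..3 at α=5.4837, β=2.6090, γ=4.4720.
cos(β/2)=0.263160, sin(β/2)=0.964752
d^3_{-3,-1}: single k=2 term ⇒ +0.017289;  D = -0.008330+0.015149i
d^3_{-2,-1}: k∈[1..2] ⇒ +0.003850 -0.103499 = -0.099649;  D = +0.096077-0.026441i
d^3_{-1,-1}: k∈[0..2] ⇒ +0.000332 -0.035711 +0.359960 = +0.324581;  D = -0.279900-0.164345i
d^3_{0,-1}: k∈[0..2] ⇒ -0.004218 +0.170067 -0.761885 = -0.596036;  D = +0.141905+0.578898i
d^3_{1,-1}: k∈[0..2] ⇒ +0.026783 -0.479947 +0.806296 = +0.353132;  D = +0.187309-0.299363i
d^3_{2,-1}: k∈[0..1] ⇒ -0.103499 +0.695503 = +0.592004;  D = +0.578723-0.124691i
d^3_{3,-1}: single k=0 term ⇒ +0.232353;  D = +0.193424+0.128745i
Y_3^{m'}(θ=2.1142,φ=4.2593) and Σ D·Y over m':
  (-0.0083+0.0151i)·(+0.2558-0.0549i)  (+0.0961-0.0264i)·(+0.2388+0.3047i)  (-0.2799-0.1643i)·(-0.0408+0.0837i)  (+0.1419+0.5789i)·(+0.3209+0.0000i)  (+0.1873-0.2994i)·(+0.0408+0.0837i)  (+0.5787-0.1247i)·(+0.2388-0.3047i)  (+0.1934+0.1287i)·(-0.2558-0.0549i)
Y_3^-1(R⁻¹ n̂) = +0.190905-0.049871i

Re=0.1909 Im=-0.0499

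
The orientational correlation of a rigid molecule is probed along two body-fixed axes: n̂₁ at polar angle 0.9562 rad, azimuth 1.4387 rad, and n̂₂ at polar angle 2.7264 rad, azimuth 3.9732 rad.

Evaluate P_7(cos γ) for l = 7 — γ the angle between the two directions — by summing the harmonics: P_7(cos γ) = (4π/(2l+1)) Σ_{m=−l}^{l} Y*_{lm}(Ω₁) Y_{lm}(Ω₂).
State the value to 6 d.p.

Summing Y*_{l m}(θ₁,φ₁)·Y_{l m}(θ₂,φ₂) over m ∈ [−7, 7]; prefactor 4π/(2·7+1) = 0.837758:
  m=-7: Y*=-0.097010-0.073155i  Y=-0.000778-0.000387i  product +0.000047+0.000094i
  m=-6: Y*=-0.225248+0.228506i  Y=-0.002018-0.007092i  product +0.002075+0.001136i
  m=-5: Y*=+0.272262+0.350457i  Y=+0.020387-0.032930i  product +0.017091-0.001821i
  m=-4: Y*=+0.215344-0.125707i  Y=+0.137778-0.025761i  product +0.026431-0.022867i
  m=-3: Y*=+0.073020+0.174512i  Y=+0.278075+0.209980i  product -0.016339+0.063860i
  m=-2: Y*=+0.335155-0.090665i  Y=+0.049765+0.536940i  product +0.065361+0.175446i
  m=-1: Y*=+0.006407+0.048220i  Y=-0.222700+0.244295i  product -0.013207-0.009173i
  m=+0: Y*=+0.350121-0.000000i  Y=+0.329106+0.000000i  product +0.115227+0.000000i
  m=+1: Y*=-0.006407+0.048220i  Y=+0.222700+0.244295i  product -0.013207+0.009173i
  m=+2: Y*=+0.335155+0.090665i  Y=+0.049765-0.536940i  product +0.065361-0.175446i
  m=+3: Y*=-0.073020+0.174512i  Y=-0.278075+0.209980i  product -0.016339-0.063860i
  m=+4: Y*=+0.215344+0.125707i  Y=+0.137778+0.025761i  product +0.026431+0.022867i
  m=+5: Y*=-0.272262+0.350457i  Y=-0.020387-0.032930i  product +0.017091+0.001821i
  m=+6: Y*=-0.225248-0.228506i  Y=-0.002018+0.007092i  product +0.002075-0.001136i
  m=+7: Y*=+0.097010-0.073155i  Y=+0.000778-0.000387i  product +0.000047-0.000094i
Total Σ_m = +0.278146-0.000000i. Multiply by 0.837758: +0.233019-0.000000i. P_7(cos γ) = 0.233019

0.233019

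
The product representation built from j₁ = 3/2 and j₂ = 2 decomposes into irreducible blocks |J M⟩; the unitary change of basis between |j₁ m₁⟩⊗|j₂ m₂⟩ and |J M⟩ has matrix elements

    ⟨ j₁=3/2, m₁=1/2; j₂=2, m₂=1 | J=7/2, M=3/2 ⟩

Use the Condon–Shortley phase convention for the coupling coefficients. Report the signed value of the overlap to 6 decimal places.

√[8·0!3!4!/8! · 2!1!3!1!5!2!] = √(576/7)
  +(−1)^0/∏(0,0,1,3,2,1)! = 1/12  (running 1/12)
⟨..|..⟩ = √(576/7)·(1/12) = +0.755929

+√(4/7) ≈ +0.755929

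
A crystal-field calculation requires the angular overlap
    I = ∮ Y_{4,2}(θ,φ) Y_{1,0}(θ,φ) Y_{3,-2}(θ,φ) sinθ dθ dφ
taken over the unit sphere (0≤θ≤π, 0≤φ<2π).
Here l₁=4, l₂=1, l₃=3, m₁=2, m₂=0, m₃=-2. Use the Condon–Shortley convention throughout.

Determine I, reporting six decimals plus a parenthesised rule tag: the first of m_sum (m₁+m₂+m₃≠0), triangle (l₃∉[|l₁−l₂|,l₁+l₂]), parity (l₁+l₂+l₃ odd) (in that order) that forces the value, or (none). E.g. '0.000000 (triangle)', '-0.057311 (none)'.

Rules hold: Σm=0, L=8 even, 3≤3≤5.
N = 9·3·7 = 189
Δ = 2!·6!·0!/9! = 1/252
Racah Σ t=1..1: t=1:−1/36 = -1/36
⇒ 3j(4 1 3; 0 0 0)² = 4/63, sgn +1
Racah Σ t=1..1: t=1:−1/120 = -1/120
⇒ 3j(4 1 3; 2 0 -2)² = 1/21, sgn +1
4πI² = N·(3j₀)²·(3jₘ)² = 4/7
I = +1·√(0.571429/4π) = 0.21324362
No selection rule forces the value: the integral is nonzero (none).

0.213244 (none)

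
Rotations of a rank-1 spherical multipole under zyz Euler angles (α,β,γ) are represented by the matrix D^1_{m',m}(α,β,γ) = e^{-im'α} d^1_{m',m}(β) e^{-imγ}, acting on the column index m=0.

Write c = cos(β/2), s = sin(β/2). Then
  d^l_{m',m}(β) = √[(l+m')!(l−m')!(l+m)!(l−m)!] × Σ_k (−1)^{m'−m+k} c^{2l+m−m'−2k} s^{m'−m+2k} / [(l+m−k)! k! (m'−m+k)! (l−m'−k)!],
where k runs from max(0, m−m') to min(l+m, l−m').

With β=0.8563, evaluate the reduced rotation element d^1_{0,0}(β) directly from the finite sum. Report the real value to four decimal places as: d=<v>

d=0.6552

d^1_{0,0}(β=0.8563) via the finite sum:
Half-angle: c=0.909735, s=0.415189. N=√(1·1·1·1)=1.000000
The bounds max(0,m−m')=0 and min(l+m,l−m')=1 give 2 terms
  k=0: (−1)^0·1.0000/(1)·0.9097^2·0.4152^0 = +0.827619
  k=1: (−1)^1·1.0000/(1)·0.9097^0·0.4152^2 = -0.172381
d^1_{0,0}(0.8563) = +0.827619 -0.172381 = +0.655237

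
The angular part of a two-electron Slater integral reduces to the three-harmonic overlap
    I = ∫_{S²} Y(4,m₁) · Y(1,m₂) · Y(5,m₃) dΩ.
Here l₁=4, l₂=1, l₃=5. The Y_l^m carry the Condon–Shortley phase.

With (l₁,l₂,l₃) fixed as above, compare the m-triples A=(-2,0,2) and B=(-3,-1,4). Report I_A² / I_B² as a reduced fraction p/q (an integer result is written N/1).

7/12

Shared (l₁,l₂,l₃)=(4,1,5): N and (l;000)² cancel in I_A²/I_B².
A: Δ = 0!·8!·2!/11! = 1/495; Racah Σ t=0..0: t=0:+1/1440 = 1/1440; ⇒ 3j(4 1 5; -2 0 2)² = 7/165, sgn -1
B: Δ = 0!·8!·2!/11! = 1/495; Racah Σ t=0..0: t=0:+1/10080 = 1/10080; ⇒ 3j(4 1 5; -3 -1 4)² = 4/55, sgn -1
I_A²/I_B² = (7/165)/(4/55) = 7/12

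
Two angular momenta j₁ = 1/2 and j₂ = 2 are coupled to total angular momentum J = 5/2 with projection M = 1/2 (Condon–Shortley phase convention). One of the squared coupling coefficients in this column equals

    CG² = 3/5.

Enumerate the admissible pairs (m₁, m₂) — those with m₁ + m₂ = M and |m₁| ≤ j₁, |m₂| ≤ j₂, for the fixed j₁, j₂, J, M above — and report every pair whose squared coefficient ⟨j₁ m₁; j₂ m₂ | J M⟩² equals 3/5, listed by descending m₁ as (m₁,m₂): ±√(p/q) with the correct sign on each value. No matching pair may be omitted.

(1/2,0): +√(3/5)

Admissible pairs with m₁+m₂ = M = 1/2: (-1/2,1), (1/2,0)
  (m₁,m₂)=(1/2,0): CG² = 3/5, CG = +√(3/5)   ← matches the target
  (m₁,m₂)=(-1/2,1): CG² = 2/5, CG = +√(2/5)
Pairs with CG² = 3/5: (1/2,0): +√(3/5)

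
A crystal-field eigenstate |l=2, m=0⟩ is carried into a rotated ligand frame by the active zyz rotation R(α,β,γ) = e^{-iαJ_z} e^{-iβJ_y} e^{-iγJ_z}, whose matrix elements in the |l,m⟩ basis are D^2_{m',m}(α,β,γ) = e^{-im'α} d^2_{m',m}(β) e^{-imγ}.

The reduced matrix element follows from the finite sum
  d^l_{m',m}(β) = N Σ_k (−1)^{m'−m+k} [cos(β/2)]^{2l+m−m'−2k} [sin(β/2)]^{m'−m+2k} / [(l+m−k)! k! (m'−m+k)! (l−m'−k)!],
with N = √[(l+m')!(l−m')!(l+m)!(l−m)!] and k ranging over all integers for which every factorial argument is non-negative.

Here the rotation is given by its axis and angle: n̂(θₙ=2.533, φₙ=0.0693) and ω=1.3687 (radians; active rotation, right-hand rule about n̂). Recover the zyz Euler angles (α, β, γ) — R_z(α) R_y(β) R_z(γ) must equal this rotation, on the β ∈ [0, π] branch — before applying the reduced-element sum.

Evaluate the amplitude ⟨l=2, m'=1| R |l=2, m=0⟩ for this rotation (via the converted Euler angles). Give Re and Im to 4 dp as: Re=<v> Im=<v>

Re=0.3033 Im=-0.5290

Axis–angle → zyz. n̂ = (sinθₙcosφₙ, sinθₙsinφₙ, cosθₙ) = (+0.570341, +0.039588, -0.820453), ω = 1.3687.
R = I cosω + sinω [n̂]ₓ + (1−cosω) n̂n̂ᵀ gives
  R = [+0.460719, +0.821802, -0.335230; -0.785709, +0.201976, -0.584694; -0.412794, +0.532773, +0.738752]
β = atan2(√(R₁₃²+R₂₃²), R₃₃) = 0.739580; α = atan2(R₂₃, R₁₃) mod 2π = 4.191801; γ = atan2(R₃₂, −R₃₁) mod 2π = 0.911609
D^2_{1,0}(4.1918,0.7396,0.9116) = e^{-i·1·4.1918}·d^2_{1,0}(0.7396)·e^{-i·0·0.9116}. Compute d first:
With c≡cos(β/2)=0.932403 and s≡sin(β/2)=0.361420, N=[6·1·2·2]^{1/2}=4.898979
k∈{0,1} keeps every argument non-negative
  k=0: (−1)^1·4.8990/(2)·0.9324^3·0.3614^1 = -0.717627
  k=1: (−1)^2·4.8990/(2)·0.9324^1·0.3614^3 = +0.107824
d^2_{1,0}(0.7396) = -0.717627 +0.107824 = -0.609803
D = (-0.497390+0.867527i)·(-0.609803)·(+1.000000+0.000000i) = +0.303310-0.529021i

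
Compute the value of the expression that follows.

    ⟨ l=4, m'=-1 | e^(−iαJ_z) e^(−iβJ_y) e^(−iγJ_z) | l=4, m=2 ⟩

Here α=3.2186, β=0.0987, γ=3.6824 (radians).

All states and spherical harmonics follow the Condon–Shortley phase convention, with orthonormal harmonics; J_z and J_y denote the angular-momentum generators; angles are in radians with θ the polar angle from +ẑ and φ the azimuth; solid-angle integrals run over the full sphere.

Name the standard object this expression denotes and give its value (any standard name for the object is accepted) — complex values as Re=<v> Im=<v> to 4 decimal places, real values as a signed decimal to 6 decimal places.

Wigner D-matrix element, Re=-0.0009 Im=0.0014

This is a Wigner D-matrix element — the rotation-matrix element ⟨l m'| R(α,β,γ) |l m⟩ in the angular-momentum basis.
D^4_{-1,2}(3.2186,0.0987,3.6824) = e^{-i·-1·3.2186}·d^4_{-1,2}(0.0987)·e^{-i·2·3.6824}. Compute d first:
Half-angle: c=0.998783, s=0.049330. N=√(6·120·720·2)=1018.233765
Admissible k: 3..5 (factorial args all ≥0)
  k=3: (−1)^0·1018.2338/(72)·0.9988^5·0.0493^3 = +0.001687
  k=4: (−1)^1·1018.2338/(48)·0.9988^3·0.0493^5 = -0.000006
  k=5: (−1)^2·1018.2338/(240)·0.9988^1·0.0493^7 = +0.000000
d^4_{-1,2}(0.0987) = +0.001687 -0.000006 +0.000000 = +0.001681
D = (-0.997036-0.076931i)·(+0.001681)·(+0.469904-0.882718i) = -0.000902+0.001419i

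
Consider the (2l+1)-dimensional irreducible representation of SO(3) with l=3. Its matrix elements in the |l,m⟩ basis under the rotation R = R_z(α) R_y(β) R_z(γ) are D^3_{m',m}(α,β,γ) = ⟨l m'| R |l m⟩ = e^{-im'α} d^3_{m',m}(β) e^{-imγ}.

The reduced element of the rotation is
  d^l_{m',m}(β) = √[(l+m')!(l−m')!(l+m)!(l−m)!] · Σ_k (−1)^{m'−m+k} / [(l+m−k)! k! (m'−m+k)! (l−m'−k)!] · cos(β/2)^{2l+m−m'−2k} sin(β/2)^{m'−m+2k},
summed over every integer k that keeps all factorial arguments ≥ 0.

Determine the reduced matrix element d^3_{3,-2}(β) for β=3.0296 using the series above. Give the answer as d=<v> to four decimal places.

d=-0.1360

d^3_{3,-2}(β=3.0296) via the finite sum:
With c≡cos(β/2)=0.055967 and s≡sin(β/2)=0.998433, N=[720·1·1·120]^{1/2}=293.938769
Admissible k: 0..0 (factorial args all ≥0)
  k=0: (−1)^5·293.9388/(120)·0.0560^1·0.9984^5 = -0.136020
d^3_{3,-2}(3.0296) = -0.136020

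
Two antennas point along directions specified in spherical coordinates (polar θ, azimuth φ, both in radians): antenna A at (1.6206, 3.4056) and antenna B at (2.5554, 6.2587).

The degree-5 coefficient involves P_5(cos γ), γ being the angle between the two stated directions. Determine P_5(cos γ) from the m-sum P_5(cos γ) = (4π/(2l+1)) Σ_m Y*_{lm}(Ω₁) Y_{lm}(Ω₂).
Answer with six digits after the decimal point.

Expand P_5 via completeness: Σ_{m} conj(Y_{5,m}) at Ω₁ times Y_{5,m} at Ω₂ —
  [-5]  conj(Y_{5,-5})(Ω₁) = (-0.114457, -0.446836) ; Y_{5,-5}(Ω₂) = (0.023865, 0.002936) ; Δ = (-0.001419, -0.011000)
  [-4]  conj(Y_{5,-4})(Ω₁) = (-0.035795, -0.063284) ; Y_{5,-4}(Ω₂) = (-0.113956, -0.011197) ; Δ = (0.003371, 0.007612)
  [-3]  conj(Y_{5,-3})(Ω₁) = (0.236691, 0.239847) ; Y_{5,-3}(Ω₂) = (0.306390, 0.022547) ; Δ = (0.067112, 0.078823)
  [-2]  conj(Y_{5,-2})(Ω₁) = (0.072159, 0.042087) ; Y_{5,-2}(Ω₂) = (-0.466892, -0.022882) ; Δ = (-0.032728, -0.021301)
  [-1]  conj(Y_{5,-1})(Ω₁) = (-0.298127, -0.080589) ; Y_{5,-1}(Ω₂) = (0.247622, 0.006064) ; Δ = (-0.073334, -0.021763)
  [+0]  conj(Y_{5,0})(Ω₁) = (-0.086324, -0.000000) ; Y_{5,0}(Ω₂) = (0.315400, 0.000000) ; Δ = (-0.027227, -0.000000)
  [+1]  conj(Y_{5,1})(Ω₁) = (0.298127, -0.080589) ; Y_{5,1}(Ω₂) = (-0.247622, 0.006064) ; Δ = (-0.073334, 0.021763)
  [+2]  conj(Y_{5,2})(Ω₁) = (0.072159, -0.042087) ; Y_{5,2}(Ω₂) = (-0.466892, 0.022882) ; Δ = (-0.032728, 0.021301)
  [+3]  conj(Y_{5,3})(Ω₁) = (-0.236691, 0.239847) ; Y_{5,3}(Ω₂) = (-0.306390, 0.022547) ; Δ = (0.067112, -0.078823)
  [+4]  conj(Y_{5,4})(Ω₁) = (-0.035795, 0.063284) ; Y_{5,4}(Ω₂) = (-0.113956, 0.011197) ; Δ = (0.003371, -0.007612)
  [+5]  conj(Y_{5,5})(Ω₁) = (0.114457, -0.446836) ; Y_{5,5}(Ω₂) = (-0.023865, 0.002936) ; Δ = (-0.001419, 0.011000)
Σ over m = (-0.101224, 0.000000); ×(4π/11) → (-0.115638, 0.000000). Real part: -0.115638

-0.115638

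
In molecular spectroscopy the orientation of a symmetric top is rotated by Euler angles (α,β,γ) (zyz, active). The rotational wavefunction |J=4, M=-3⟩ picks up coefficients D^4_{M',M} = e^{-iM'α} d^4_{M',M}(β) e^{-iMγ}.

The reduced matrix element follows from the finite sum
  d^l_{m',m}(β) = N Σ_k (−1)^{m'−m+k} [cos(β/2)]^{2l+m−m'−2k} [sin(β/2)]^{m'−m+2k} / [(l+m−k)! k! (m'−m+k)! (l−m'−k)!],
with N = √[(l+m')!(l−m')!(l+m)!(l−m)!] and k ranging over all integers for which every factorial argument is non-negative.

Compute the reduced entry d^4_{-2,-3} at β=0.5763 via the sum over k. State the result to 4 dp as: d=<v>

d^4_{-2,-3}(β=0.5763) via the finite sum:
With c≡cos(β/2)=0.958771 and s≡sin(β/2)=0.284179, N=[2·720·1·5040]^{1/2}=2693.993318
k∈{0,1} keeps every argument non-negative
  k=0: (−1)^1·2693.9933/(720)·0.9588^7·0.2842^1 = -0.791883
  k=1: (−1)^2·2693.9933/(240)·0.9588^5·0.2842^3 = +0.208707
d^4_{-2,-3}(0.5763) = -0.791883 +0.208707 = -0.583176

d=-0.5832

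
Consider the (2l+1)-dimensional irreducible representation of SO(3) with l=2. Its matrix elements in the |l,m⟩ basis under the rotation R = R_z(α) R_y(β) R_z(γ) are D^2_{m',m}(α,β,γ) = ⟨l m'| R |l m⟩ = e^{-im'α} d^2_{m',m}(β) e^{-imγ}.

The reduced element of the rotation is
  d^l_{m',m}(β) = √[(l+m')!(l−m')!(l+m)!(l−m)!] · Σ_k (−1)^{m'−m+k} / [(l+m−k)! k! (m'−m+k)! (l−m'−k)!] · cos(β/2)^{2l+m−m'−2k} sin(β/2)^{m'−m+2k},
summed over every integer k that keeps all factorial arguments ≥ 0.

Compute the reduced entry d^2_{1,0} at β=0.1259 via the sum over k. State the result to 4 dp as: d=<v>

d=-0.1526

d^2_{1,0}(β=0.1259) via the finite sum:
With c≡cos(β/2)=0.998019 and s≡sin(β/2)=0.062908, N=[6·1·2·2]^{1/2}=4.898979
The bounds max(0,m−m')=0 and min(l+m,l−m')=1 give 2 terms
  k=0: (−1)^1·4.8990/(2)·0.9980^3·0.0629^1 = -0.153180
  k=1: (−1)^2·4.8990/(2)·0.9980^1·0.0629^3 = +0.000609
d^2_{1,0}(0.1259) = -0.153180 +0.000609 = -0.152571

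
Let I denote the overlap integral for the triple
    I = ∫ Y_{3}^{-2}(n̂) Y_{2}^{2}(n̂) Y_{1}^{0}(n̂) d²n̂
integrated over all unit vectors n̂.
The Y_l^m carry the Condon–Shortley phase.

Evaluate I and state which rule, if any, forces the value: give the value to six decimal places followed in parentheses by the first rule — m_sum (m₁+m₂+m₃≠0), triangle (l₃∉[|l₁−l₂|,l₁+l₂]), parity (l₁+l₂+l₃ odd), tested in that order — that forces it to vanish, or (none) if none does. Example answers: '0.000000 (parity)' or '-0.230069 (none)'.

Checks pass: Σm=0; 6 even; l₃=1∈[1,5].
(2·3+1)(2·2+1)(2·1+1) = 105
Δ: 4! 2! 0! / 7! → 1/105
sum: t=2:+1/4 = 1/4
3j²(3 2 1; 0 0 0) = Δ·Π!·Σ² = 3/35  (sign -1)
sum: t=4:+1/24 = 1/24
3j²(3 2 1; -2 2 0) = Δ·Π!·Σ² = 1/21  (sign -1)
combine: 4πI² = 105·3/35·1/21 = 3/7
take √, sign +1: I = 0.18467439
No selection rule forces the value: the integral is nonzero (none).

0.184674 (none)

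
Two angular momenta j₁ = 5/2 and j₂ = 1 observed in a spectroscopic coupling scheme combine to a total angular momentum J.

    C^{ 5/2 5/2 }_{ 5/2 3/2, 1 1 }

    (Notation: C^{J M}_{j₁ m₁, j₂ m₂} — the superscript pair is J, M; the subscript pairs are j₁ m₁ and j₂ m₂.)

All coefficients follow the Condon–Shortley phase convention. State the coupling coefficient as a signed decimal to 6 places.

-0.534522  (= −√(2/7))

√[6·1!4!1!/7! · 4!1!2!0!5!0!] = √(1152/7)
  +(−1)^1/∏(1,0,0,1,4,0)! = -1/24  (running -1/24)
⟨..|..⟩ = √(1152/7)·(-1/24) = -0.534522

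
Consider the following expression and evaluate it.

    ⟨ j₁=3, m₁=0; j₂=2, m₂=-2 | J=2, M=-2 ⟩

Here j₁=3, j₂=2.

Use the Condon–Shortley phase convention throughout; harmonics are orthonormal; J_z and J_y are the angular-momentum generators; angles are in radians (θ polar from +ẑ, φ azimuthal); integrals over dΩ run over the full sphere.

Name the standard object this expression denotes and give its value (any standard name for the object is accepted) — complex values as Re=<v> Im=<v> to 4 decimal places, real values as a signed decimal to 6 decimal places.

This is a Clebsch–Gordan (vector-coupling) coefficient.
j₁+j₂−J=3  J+j₁−j₂=3  J−j₁+j₂=1  j₁+j₂+J+1=8
(j₁±m₁, j₂±m₂, J±M) = (3,3,0,4,0,4)
P² = 648/7
sum k=0..0:
  [0] +1/36 = 1/36
S = 1/36
C² = P²·S² = 1/14 ; C = +0.267261

Clebsch–Gordan coefficient, +√(1/14) ≈ +0.267261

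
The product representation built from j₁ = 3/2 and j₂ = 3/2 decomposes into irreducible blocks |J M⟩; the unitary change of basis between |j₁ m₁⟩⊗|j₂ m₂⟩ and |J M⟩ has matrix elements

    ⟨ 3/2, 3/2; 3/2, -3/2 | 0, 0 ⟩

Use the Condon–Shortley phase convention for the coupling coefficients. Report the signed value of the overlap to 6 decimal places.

√[1·3!0!0!/4! · 3!0!0!3!0!0!] = √(9)
  +(−1)^0/∏(0,3,0,0,0,0)! = 1/6  (running 1/6)
⟨..|..⟩ = √(9)·(1/6) = +0.500000

+0.500000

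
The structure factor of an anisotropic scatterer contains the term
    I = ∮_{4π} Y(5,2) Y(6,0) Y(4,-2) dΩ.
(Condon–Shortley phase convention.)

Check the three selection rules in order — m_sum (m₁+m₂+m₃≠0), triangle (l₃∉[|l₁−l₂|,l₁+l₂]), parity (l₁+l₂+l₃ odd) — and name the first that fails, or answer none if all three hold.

parity

m₁+m₂+m₃ = 2 + 0 − 2 = 0  ✓
triangle: |5−6|=1 ≤ l₃=4 ≤ 5+6=11  ✓
parity: l₁+l₂+l₃ = 15 is odd  ✗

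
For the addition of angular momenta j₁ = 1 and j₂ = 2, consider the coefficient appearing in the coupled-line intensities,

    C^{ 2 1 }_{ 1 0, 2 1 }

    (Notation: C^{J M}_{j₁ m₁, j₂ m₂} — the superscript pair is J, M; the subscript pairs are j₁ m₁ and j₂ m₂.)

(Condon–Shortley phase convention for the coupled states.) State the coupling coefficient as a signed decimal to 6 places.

√[5·1!1!3!/6! · 1!1!3!1!3!1!] = √(3/2)
  +(−1)^0/∏(0,1,1,3,0,0)! = 1/6  (running 1/6)
  +(−1)^1/∏(1,0,0,2,1,1)! = -1/2  (running -1/3)
⟨..|..⟩ = √(3/2)·(-1/3) = -0.408248

-0.408248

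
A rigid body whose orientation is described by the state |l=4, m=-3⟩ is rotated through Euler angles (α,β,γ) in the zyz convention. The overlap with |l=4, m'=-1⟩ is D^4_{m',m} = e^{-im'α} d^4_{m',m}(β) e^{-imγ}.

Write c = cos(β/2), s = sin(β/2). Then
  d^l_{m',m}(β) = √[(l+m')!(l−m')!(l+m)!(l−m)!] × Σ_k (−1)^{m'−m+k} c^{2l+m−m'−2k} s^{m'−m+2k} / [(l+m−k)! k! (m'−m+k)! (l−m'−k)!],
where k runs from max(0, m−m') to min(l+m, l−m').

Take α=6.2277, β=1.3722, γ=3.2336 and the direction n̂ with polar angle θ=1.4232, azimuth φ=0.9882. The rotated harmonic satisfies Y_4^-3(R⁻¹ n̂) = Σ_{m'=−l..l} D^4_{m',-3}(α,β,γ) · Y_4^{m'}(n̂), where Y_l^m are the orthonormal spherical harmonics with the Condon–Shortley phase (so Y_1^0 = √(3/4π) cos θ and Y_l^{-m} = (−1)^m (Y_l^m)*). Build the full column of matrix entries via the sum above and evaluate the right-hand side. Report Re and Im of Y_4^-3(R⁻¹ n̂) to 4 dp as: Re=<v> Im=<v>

Need the full column D^4_{m',-3} for m'=−4..4 at α=6.2277, β=1.3722, γ=3.2336.
cos(β/2)=0.773723, sin(β/2)=0.633524
d^4_{-4,-3}: single k=1 term ⇒ +0.297444;  D = -0.297009-0.016078i
d^4_{-3,-3}: k∈[0..1] ⇒ +0.128435 -0.602749 = -0.474315;  D = +0.471470+0.051865i
d^4_{-2,-3}: k∈[0..1] ⇒ -0.393482 +0.791411 = +0.397929;  D = -0.392521-0.065381i
d^4_{-1,-3}: k∈[0..1] ⇒ +0.683453 -0.763684 = -0.080231;  D = +0.078288+0.017551i
d^4_{0,-3}: k∈[0..1] ⇒ -0.834220 +0.559290 = -0.274930;  D = +0.264524+0.074927i
d^4_{1,-3}: k∈[0..1] ⇒ +0.763684 -0.307200 = +0.456484;  D = -0.431630-0.148571i
d^4_{2,-3}: k∈[0..1] ⇒ -0.530589 +0.118575 = -0.412014;  D = +0.381545+0.155496i
d^4_{3,-3}: k∈[0..1] ⇒ +0.270925 -0.025948 = +0.244977;  D = -0.221384-0.104894i
d^4_{4,-3}: single k=0 term ⇒ -0.089634;  D = +0.078749+0.042813i
Y_4^{m'}(θ=1.4232,φ=0.9882) and Σ D·Y over m':
  (-0.2970-0.0161i)·(-0.2917+0.3072i)  (+0.4715+0.0519i)·(-0.1754-0.0314i)  (-0.3925-0.0654i)·(+0.1096+0.2552i)  (+0.0783+0.0176i)·(-0.1079+0.1637i)  (+0.2645+0.0749i)·(+0.2505+0.0000i)  (-0.4316-0.1486i)·(+0.1079+0.1637i)  (+0.3815+0.1555i)·(+0.1096-0.2552i)  (-0.2214-0.1049i)·(+0.1754-0.0314i)  (+0.0787+0.0428i)·(-0.2917-0.3072i)
Y_4^-3(R⁻¹ n̂) = +0.046467-0.403209i

Re=0.0465 Im=-0.4032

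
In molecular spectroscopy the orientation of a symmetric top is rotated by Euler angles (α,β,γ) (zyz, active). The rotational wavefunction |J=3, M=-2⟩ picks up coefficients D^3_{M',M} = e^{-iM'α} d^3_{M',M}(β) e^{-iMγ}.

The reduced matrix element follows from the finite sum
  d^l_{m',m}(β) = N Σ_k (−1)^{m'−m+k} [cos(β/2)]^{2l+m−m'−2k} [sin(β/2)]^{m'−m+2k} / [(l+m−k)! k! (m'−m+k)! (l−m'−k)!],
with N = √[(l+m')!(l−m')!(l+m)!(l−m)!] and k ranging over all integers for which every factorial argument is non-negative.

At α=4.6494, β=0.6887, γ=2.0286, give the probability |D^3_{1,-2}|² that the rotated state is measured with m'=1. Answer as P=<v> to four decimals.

P=0.0361

First d^3_{1,-2}(β=0.6887), then the phase factors e^{-i(1)α} and e^{-i(-2)γ}:
c=cos(0.688700/2)=0.941295, s=sin(0.688700/2)=0.337585; N=√[24·2·1·120]=75.894664
k∈{0,1} keeps every argument non-negative
  k=0: (−1)^3·75.8947/(12)·0.9413^3·0.3376^3 = -0.202935
  k=1: (−1)^4·75.8947/(24)·0.9413^1·0.3376^5 = +0.013051
d^3_{1,-2}(0.6887) = -0.202935 +0.013051 = -0.189884
|D^3_{1,-2}|² = |d^3_{1,-2}(β)|² = (-0.189884)² = 0.036056 (the z-rotation phases have unit modulus)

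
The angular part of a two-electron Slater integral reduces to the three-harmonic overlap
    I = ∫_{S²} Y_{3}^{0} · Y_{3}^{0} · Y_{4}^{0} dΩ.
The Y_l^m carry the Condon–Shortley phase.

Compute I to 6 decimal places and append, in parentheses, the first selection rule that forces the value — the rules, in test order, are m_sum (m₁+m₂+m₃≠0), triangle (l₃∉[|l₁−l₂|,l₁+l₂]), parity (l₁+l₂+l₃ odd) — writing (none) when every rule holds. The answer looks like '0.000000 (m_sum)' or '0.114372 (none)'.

0.153870 (none)

Rules hold: Σm=0, L=10 even, 0≤4≤6.
N = 7·7·9 = 441
Δ = 2!·4!·4!/11! = 1/34650
Racah Σ t=0..2: t=0:+1/72 t=1:−1/16 t=2:+1/72 = -5/144
⇒ 3j(3 3 4; 0 0 0)² = 2/77, sgn -1
(m-triple is (0,0,0) — same symbol as above.)
4πI² = N·(3j₀)²·(3jₘ)² = 36/121
I = +1·√(0.297521/4π) = 0.15386989
No selection rule forces the value: the integral is nonzero (none).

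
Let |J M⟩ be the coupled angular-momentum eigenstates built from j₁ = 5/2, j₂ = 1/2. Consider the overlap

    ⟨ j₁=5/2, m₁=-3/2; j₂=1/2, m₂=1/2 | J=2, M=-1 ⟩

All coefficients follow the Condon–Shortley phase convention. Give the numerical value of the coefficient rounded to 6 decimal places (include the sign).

−√(2/3) = -0.816497

triangle: 1!*4!*0!/6! = 24/720
(j±m)!: 1!*4!*1!*0!*1!*3! = 144
prefactor² = (2J+1)*Δ*N² = 24
  k=1: −1/(1!*0!*3!*0!*1!*0!) = -1/6
Σ = -1/6  ⇒  CG² = 24*(-1/6)² = 2/3
CG = −√(2/3) = -0.816497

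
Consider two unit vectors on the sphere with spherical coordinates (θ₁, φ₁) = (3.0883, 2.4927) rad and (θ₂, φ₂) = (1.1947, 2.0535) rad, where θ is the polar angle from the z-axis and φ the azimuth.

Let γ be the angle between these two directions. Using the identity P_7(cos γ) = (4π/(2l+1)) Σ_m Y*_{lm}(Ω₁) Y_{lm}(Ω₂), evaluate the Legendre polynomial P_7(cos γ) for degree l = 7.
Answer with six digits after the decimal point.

Term-by-term m-sum for l=7 (normalisation 4π/15 = 0.837758):
  term(m=-7) = -0.00000 + 0.00000j   from Y*(Ω₁)=0.00000 - 0.00000j, Y(Ω₂)=-0.07080 - 0.29267j
  term(m=-6) = 0.00000 - 0.00000j   from Y*(Ω₁)=0.00000 - 0.00000j, Y(Ω₂)=0.43159 + 0.10808j
  term(m=-5) = -0.00000 + 0.00000j   from Y*(Ω₁)=0.00000 - 0.00000j, Y(Ω₂)=-0.12811 + 0.14371j
  term(m=-4) = -0.00000 + 0.00001j   from Y*(Ω₁)=0.00005 + 0.00003j, Y(Ω₂)=0.08856 + 0.23528j
  term(m=-3) = -0.00010 - 0.00038j   from Y*(Ω₁)=0.00049 + 0.00123j, Y(Ω₂)=-0.29166 - 0.03596j
  term(m=-2) = -0.00185 - 0.00223j   from Y*(Ω₁)=-0.00568 + 0.02028j, Y(Ω₂)=-0.07817 + 0.11295j
  term(m=-1) = 0.06038 + 0.02837j   from Y*(Ω₁)=-0.17019 + 0.12908j, Y(Ω₂)=-0.14496 - 0.27662j
  term(m=+0) = 0.10697 + 0.00000j   from Y*(Ω₁)=-1.04953 + 0.00000j, Y(Ω₂)=-0.10193 + 0.00000j
  term(m=+1) = 0.06038 - 0.02837j   from Y*(Ω₁)=0.17019 + 0.12908j, Y(Ω₂)=0.14496 - 0.27662j
  term(m=+2) = -0.00185 + 0.00223j   from Y*(Ω₁)=-0.00568 - 0.02028j, Y(Ω₂)=-0.07817 - 0.11295j
  term(m=+3) = -0.00010 + 0.00038j   from Y*(Ω₁)=-0.00049 + 0.00123j, Y(Ω₂)=0.29166 - 0.03596j
  term(m=+4) = -0.00000 - 0.00001j   from Y*(Ω₁)=0.00005 - 0.00003j, Y(Ω₂)=0.08856 - 0.23528j
  term(m=+5) = -0.00000 - 0.00000j   from Y*(Ω₁)=-0.00000 - 0.00000j, Y(Ω₂)=0.12811 + 0.14371j
  term(m=+6) = 0.00000 + 0.00000j   from Y*(Ω₁)=0.00000 + 0.00000j, Y(Ω₂)=0.43159 - 0.10808j
  term(m=+7) = -0.00000 - 0.00000j   from Y*(Ω₁)=-0.00000 - 0.00000j, Y(Ω₂)=0.07080 - 0.29267j
Total Σ_m = 0.22384 - 0.00000j. Multiply by 0.837758: 0.18752 - 0.00000j. P_7(cos γ) = 0.187521

0.187521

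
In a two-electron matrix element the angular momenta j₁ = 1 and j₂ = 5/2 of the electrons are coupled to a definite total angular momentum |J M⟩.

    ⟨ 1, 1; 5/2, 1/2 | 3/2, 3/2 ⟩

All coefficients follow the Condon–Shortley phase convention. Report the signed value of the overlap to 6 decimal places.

j₁+j₂−J=2  J+j₁−j₂=0  J−j₁+j₂=3  j₁+j₂+J+1=6
(j₁±m₁, j₂±m₂, J±M) = (2,0,3,2,3,0)
P² = 48/5
sum k=0..0:
  [0] +1/12 = 1/12
S = 1/12
C² = P²·S² = 1/15 ; C = +0.258199

+0.258199  (= +√(1/15))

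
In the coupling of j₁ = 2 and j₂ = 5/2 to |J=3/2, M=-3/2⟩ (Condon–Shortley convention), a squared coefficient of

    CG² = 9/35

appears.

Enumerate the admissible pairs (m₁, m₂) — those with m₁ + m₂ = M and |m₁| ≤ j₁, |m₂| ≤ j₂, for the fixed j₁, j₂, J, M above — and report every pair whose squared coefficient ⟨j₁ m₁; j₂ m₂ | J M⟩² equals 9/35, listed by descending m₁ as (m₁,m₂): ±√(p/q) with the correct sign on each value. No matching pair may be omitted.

Admissible pairs with m₁+m₂ = M = -3/2: (-2,1/2), (-1,-1/2), (0,-3/2), (1,-5/2)
  (m₁,m₂)=(1,-5/2): CG² = 2/7, CG = +√(2/7)
  (m₁,m₂)=(0,-3/2): CG² = 12/35, CG = −√(12/35)
  (m₁,m₂)=(-1,-1/2): CG² = 9/35, CG = +√(9/35)   ← matches the target
  (m₁,m₂)=(-2,1/2): CG² = 4/35, CG = −√(4/35)
Pairs with CG² = 9/35: (-1,-1/2): +√(9/35)

(-1,-1/2): +√(9/35)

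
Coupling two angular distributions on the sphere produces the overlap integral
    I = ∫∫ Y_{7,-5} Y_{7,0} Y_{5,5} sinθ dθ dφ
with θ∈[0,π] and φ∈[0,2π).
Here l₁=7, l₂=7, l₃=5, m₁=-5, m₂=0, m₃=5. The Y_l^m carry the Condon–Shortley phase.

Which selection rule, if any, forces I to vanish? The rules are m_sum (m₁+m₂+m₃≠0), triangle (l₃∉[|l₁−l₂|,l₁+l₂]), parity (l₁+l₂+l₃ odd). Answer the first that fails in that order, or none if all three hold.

parity

Σmᵢ = 0  ✓
l₃∈[|l₁−l₂|,l₁+l₂]=[0,14], have l₃=5  ✓
Σlᵢ = 19 ⇒ odd  ✗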